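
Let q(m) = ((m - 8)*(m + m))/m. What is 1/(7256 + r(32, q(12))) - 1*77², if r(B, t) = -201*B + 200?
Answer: -6071295/1024 ≈ -5929.0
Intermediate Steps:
q(m) = -16 + 2*m (q(m) = ((-8 + m)*(2*m))/m = (2*m*(-8 + m))/m = -16 + 2*m)
r(B, t) = 200 - 201*B
1/(7256 + r(32, q(12))) - 1*77² = 1/(7256 + (200 - 201*32)) - 1*77² = 1/(7256 + (200 - 6432)) - 1*5929 = 1/(7256 - 6232) - 5929 = 1/1024 - 5929 = -6071295/1024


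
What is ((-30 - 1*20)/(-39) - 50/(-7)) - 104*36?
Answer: -1019812/273 ≈ -3735.6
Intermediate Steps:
((-30 - 1*20)/(-39) - 50/(-7)) - 104*36 = ((-30 - 20)*(-1/39) - 50*(-1/7)) - 3744 = (-50*(-1/39) + 50/7) - 3744 = (50/39 + 50/7) - 3744 = 2300/273 - 3744 = -1019812/273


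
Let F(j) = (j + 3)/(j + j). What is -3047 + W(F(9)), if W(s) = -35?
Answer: -3082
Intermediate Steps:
F(j) = (3 + j)/(2*j) (F(j) = (3 + j)/((2*j)) = (3 + j)*(1/(2*j)) = (3 + j)/(2*j))
-3047 + W(F(9)) = -3047 - 35 = -3082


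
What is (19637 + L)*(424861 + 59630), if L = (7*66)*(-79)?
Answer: -8169002751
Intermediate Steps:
L = -36498 (L = 462*(-79) = -36498)
(19637 + L)*(424861 + 59630) = (19637 - 36498)*(424861 + 59630) = -16861*484491 = -8169002751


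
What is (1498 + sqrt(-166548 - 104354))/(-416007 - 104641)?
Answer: -749/260324 - I*sqrt(270902)/520648 ≈ -0.0028772 - 0.00099968*I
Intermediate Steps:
(1498 + sqrt(-166548 - 104354))/(-416007 - 104641) = (1498 + sqrt(-270902))/(-520648) = (1498 + I*sqrt(270902))*(-1/520648) = -749/260324 - I*sqrt(270902)/520648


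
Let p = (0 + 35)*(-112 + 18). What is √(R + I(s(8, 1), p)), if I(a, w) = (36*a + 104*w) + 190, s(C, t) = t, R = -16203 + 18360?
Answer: 3*I*√37753 ≈ 582.9*I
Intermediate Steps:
R = 2157
p = -3290 (p = 35*(-94) = -3290)
I(a, w) = 190 + 36*a + 104*w
√(R + I(s(8, 1), p)) = √(2157 + (190 + 36*1 + 104*(-3290))) = √(2157 + (190 + 36 - 342160)) = √(2157 - 341934) = √(-339777) = 3*I*√37753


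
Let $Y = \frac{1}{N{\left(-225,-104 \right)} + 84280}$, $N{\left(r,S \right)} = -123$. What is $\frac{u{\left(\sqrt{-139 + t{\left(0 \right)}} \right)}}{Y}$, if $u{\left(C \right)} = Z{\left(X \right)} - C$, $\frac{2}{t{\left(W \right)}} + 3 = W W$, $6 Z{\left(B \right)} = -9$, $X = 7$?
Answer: $- \frac{252471}{2} - \frac{84157 i \sqrt{1257}}{3} \approx -1.2624 \cdot 10^{5} - 9.9457 \cdot 10^{5} i$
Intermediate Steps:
$Z{\left(B \right)} = - \frac{3}{2}$ ($Z{\left(B \right)} = \frac{1}{6} \left(-9\right) = - \frac{3}{2}$)
$t{\left(W \right)} = \frac{2}{-3 + W^{2}}$ ($t{\left(W \right)} = \frac{2}{-3 + W W} = \frac{2}{-3 + W^{2}}$)
$u{\left(C \right)} = - \frac{3}{2} - C$
$Y = \frac{1}{84157}$ ($Y = \frac{1}{-123 + 84280} = \frac{1}{84157} \approx 1.1883 \cdot 10^{-5}$)
$\frac{u{\left(\sqrt{-139 + t{\left(0 \right)}} \right)}}{Y} = \left(- \frac{3}{2} - \sqrt{-139 + \frac{2}{-3 + 0^{2}}}\right) \frac{1}{\frac{1}{84157}} = \left(- \frac{3}{2} - \sqrt{-139 + \frac{2}{-3 + 0}}\right) 84157 = \left(- \frac{3}{2} - \sqrt{-139 + \frac{2}{-3}}\right) 84157 = \left(- \frac{3}{2} - \sqrt{-139 + 2 \left(- \frac{1}{3}\right)}\right) 84157 = \left(- \frac{3}{2} - \sqrt{-139 - \frac{2}{3}}\right) 84157 = \left(- \frac{3}{2} - \sqrt{- \frac{419}{3}}\right) 84157 = \left(- \frac{3}{2} - \frac{i \sqrt{1257}}{3}\right) 84157 = - \frac{252471}{2} - \frac{84157 i \sqrt{1257}}{3}$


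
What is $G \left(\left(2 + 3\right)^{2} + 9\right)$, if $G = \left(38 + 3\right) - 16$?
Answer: $850$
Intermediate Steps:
$G = 25$ ($G = 41 - 16 = 25$)
$G \left(\left(2 + 3\right)^{2} + 9\right) = 25 \left(\left(2 + 3\right)^{2} + 9\right) = 25 \left(5^{2} + 9\right) = 25 \left(25 + 9\right) = 25 \cdot 34 = 850$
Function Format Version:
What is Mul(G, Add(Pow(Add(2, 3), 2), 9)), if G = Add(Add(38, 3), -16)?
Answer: 850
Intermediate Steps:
G = 25 (G = Add(41, -16) = 25)
Mul(G, Add(Pow(Add(2, 3), 2), 9)) = Mul(25, Add(Pow(Add(2, 3), 2), 9)) = Mul(25, Add(Pow(5, 2), 9)) = Mul(25, Add(25, 9)) = Mul(25, 34) = 850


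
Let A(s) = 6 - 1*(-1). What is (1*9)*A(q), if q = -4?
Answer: 63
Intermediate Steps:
A(s) = 7 (A(s) = 6 + 1 = 7)
(1*9)*A(q) = (1*9)*7 = 9*7 = 63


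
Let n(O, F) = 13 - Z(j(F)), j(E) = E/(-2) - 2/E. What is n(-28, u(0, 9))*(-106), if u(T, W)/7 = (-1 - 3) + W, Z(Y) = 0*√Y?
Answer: -1378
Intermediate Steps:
j(E) = -2/E - E/2 (j(E) = E*(-½) - 2/E = -E/2 - 2/E = -2/E - E/2)
Z(Y) = 0
u(T, W) = -28 + 7*W (u(T, W) = 7*((-1 - 3) + W) = 7*(-4 + W) = -28 + 7*W)
n(O, F) = 13 (n(O, F) = 13 - 1*0 = 13 + 0 = 13)
n(-28, u(0, 9))*(-106) = 13*(-106) = -1378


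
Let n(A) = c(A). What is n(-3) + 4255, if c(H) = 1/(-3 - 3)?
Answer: 25529/6 ≈ 4254.8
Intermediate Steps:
c(H) = -⅙ (c(H) = 1/(-6) = -⅙)
n(A) = -⅙
n(-3) + 4255 = -⅙ + 4255 = 25529/6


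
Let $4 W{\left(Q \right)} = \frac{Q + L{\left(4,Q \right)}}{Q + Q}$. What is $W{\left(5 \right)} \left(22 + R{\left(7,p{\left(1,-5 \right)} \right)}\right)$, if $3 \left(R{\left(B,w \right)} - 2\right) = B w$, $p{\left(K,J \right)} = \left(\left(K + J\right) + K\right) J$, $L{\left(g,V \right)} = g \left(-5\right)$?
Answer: $- \frac{177}{8} \approx -22.125$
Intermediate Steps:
$L{\left(g,V \right)} = - 5 g$
$p{\left(K,J \right)} = J \left(J + 2 K\right)$ ($p{\left(K,J \right)} = \left(\left(J + K\right) + K\right) J = \left(J + 2 K\right) J = J \left(J + 2 K\right)$)
$W{\left(Q \right)} = \frac{-20 + Q}{8 Q}$ ($W{\left(Q \right)} = \frac{\left(Q - 20\right) \frac{1}{Q + Q}}{4} = \frac{\left(Q - 20\right) \frac{1}{2 Q}}{4} = \frac{\left(-20 + Q\right) \frac{1}{2 Q}}{4} = \frac{\frac{1}{2} \frac{1}{Q} \left(-20 + Q\right)}{4} = \frac{-20 + Q}{8 Q}$)
$R{\left(B,w \right)} = 2 + \frac{B w}{3}$
$W{\left(5 \right)} \left(22 + R{\left(7,p{\left(1,-5 \right)} \right)}\right) = \frac{-20 + 5}{8 \cdot 5} \left(22 + \left(2 + \frac{1}{3} \cdot 7 \left(- 5 \left(-5 + 2 \cdot 1\right)\right)\right)\right) = \frac{1}{8} \cdot \frac{1}{5} \left(-15\right) \left(22 + \left(2 + \frac{1}{3} \cdot 7 \left(- 5 \left(-5 + 2\right)\right)\right)\right) = - \frac{3 \left(22 + \left(2 + \frac{1}{3} \cdot 7 \left(\left(-5\right) \left(-3\right)\right)\right)\right)}{8} = - \frac{3 \left(22 + \left(2 + \frac{1}{3} \cdot 7 \cdot 15\right)\right)}{8} = - \frac{3 \left(22 + \left(2 + 35\right)\right)}{8} = - \frac{3 \left(22 + 37\right)}{8} = \left(- \frac{3}{8}\right) 59 = - \frac{177}{8}$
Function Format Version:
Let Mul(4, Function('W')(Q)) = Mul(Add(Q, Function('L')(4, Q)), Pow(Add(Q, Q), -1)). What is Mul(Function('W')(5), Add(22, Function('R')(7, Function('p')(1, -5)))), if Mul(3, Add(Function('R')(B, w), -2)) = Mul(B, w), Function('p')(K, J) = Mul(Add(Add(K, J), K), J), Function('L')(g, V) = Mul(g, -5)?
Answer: Rational(-177, 8) ≈ -22.125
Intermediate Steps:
Function('L')(g, V) = Mul(-5, g)
Function('p')(K, J) = Mul(J, Add(J, Mul(2, K))) (Function('p')(K, J) = Mul(Add(Add(J, K), K), J) = Mul(Add(J, Mul(2, K)), J) = Mul(J, Add(J, Mul(2, K))))
Function('W')(Q) = Mul(Rational(1, 8), Pow(Q, -1), Add(-20, Q)) (Function('W')(Q) = Mul(Rational(1, 4), Mul(Add(Q, Mul(-5, 4)), Pow(Add(Q, Q), -1))) = Mul(Rational(1, 4), Mul(Add(Q, -20), Pow(Mul(2, Q), -1))) = Mul(Rational(1, 4), Mul(Add(-20, Q), Mul(Rational(1, 2), Pow(Q, -1)))) = Mul(Rational(1, 4), Mul(Rational(1, 2), Pow(Q, -1), Add(-20, Q))) = Mul(Rational(1, 8), Pow(Q, -1), Add(-20, Q)))
Function('R')(B, w) = Add(2, Mul(Rational(1, 3), B, w)) (Function('R')(B, w) = Add(2, Mul(Rational(1, 3), Mul(B, w))) = Add(2, Mul(Rational(1, 3), B, w)))
Mul(Function('W')(5), Add(22, Function('R')(7, Function('p')(1, -5)))) = Mul(Mul(Rational(1, 8), Pow(5, -1), Add(-20, 5)), Add(22, Add(2, Mul(Rational(1, 3), 7, Mul(-5, Add(-5, Mul(2, 1))))))) = Mul(Mul(Rational(1, 8), Rational(1, 5), -15), Add(22, Add(2, Mul(Rational(1, 3), 7, Mul(-5, Add(-5, 2)))))) = Mul(Rational(-3, 8), Add(22, Add(2, Mul(Rational(1, 3), 7, Mul(-5, -3))))) = Mul(Rational(-3, 8), Add(22, Add(2, Mul(Rational(1, 3), 7, 15)))) = Mul(Rational(-3, 8), Add(22, Add(2, 35))) = Mul(Rational(-3, 8), Add(22, 37)) = Mul(Rational(-3, 8), 59) = Rational(-177, 8)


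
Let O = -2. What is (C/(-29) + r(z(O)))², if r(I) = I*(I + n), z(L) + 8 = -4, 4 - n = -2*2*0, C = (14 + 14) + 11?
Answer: 7535025/841 ≈ 8959.6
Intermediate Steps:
C = 39 (C = 28 + 11 = 39)
n = 4 (n = 4 - (-2*2)*0 = 4 - (-4)*0 = 4 - 1*0 = 4 + 0 = 4)
z(L) = -12 (z(L) = -8 - 4 = -12)
r(I) = I*(4 + I) (r(I) = I*(I + 4) = I*(4 + I))
(C/(-29) + r(z(O)))² = (39/(-29) - 12*(4 - 12))² = (39*(-1/29) - 12*(-8))² = (-39/29 + 96)² = (2745/29)² = 7535025/841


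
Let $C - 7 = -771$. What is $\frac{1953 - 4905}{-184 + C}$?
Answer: $\frac{246}{79} \approx 3.1139$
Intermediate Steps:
$C = -764$ ($C = 7 - 771 = -764$)
$\frac{1953 - 4905}{-184 + C} = \frac{1953 - 4905}{-184 - 764} = - \frac{2952}{-948} = \left(-2952\right) \left(- \frac{1}{948}\right) = \frac{246}{79}$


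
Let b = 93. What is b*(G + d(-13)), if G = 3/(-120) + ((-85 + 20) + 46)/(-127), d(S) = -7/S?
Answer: 4072377/66040 ≈ 61.665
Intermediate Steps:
G = 633/5080 (G = 3*(-1/120) + (-65 + 46)*(-1/127) = -1/40 - 19*(-1/127) = -1/40 + 19/127 = 633/5080 ≈ 0.12461)
b*(G + d(-13)) = 93*(633/5080 - 7/(-13)) = 93*(633/5080 - 7*(-1/13)) = 93*(633/5080 + 7/13) = 93*(43789/66040) = 4072377/66040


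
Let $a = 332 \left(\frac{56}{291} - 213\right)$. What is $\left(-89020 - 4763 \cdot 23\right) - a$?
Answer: $- \frac{37223815}{291} \approx -1.2792 \cdot 10^{5}$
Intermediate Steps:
$a = - \frac{20559764}{291}$ ($a = 332 \left(56 \cdot \frac{1}{291} - 213\right) = 332 \left(\frac{56}{291} - 213\right) = 332 \left(- \frac{61927}{291}\right) = - \frac{20559764}{291} \approx -70652.0$)
$\left(-89020 - 4763 \cdot 23\right) - a = \left(-89020 - 4763 \cdot 23\right) - - \frac{20559764}{291} = \left(-89020 - 109549\right) + \frac{20559764}{291} = -198569 + \frac{20559764}{291} = - \frac{37223815}{291}$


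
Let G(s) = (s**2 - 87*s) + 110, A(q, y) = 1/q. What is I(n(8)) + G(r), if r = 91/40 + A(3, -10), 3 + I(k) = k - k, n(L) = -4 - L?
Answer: -1628951/14400 ≈ -113.12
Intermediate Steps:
I(k) = -3 (I(k) = -3 + (k - k) = -3 + 0 = -3)
r = 313/120 (r = 91/40 + 1/3 = 313/120 ≈ 2.6083)
G(s) = 110 + s**2 - 87*s
I(n(8)) + G(r) = -3 + (110 + (313/120)**2 - 87*313/120) = -3 + (110 + 97969/14400 - 9077/40) = -3 - 1585751/14400 = -1628951/14400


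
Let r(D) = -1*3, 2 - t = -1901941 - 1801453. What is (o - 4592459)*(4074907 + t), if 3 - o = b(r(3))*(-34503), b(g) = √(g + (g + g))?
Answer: -35721514282168 + 805124365227*I ≈ -3.5722e+13 + 8.0512e+11*I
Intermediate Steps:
t = 3703396 (t = 2 - (-1901941 - 1801453) = 2 - 1*(-3703394) = 2 + 3703394 = 3703396)
r(D) = -3
b(g) = √3*√g (b(g) = √(g + 2*g) = √(3*g) = √3*√g)
o = 3 + 103509*I (o = 3 - √3*√(-3)*(-34503) = 3 - √3*(I*√3)*(-34503) = 3 - 3*I*(-34503) = 3 - (-103509)*I = 3 + 103509*I ≈ 3.0 + 1.0351e+5*I)
(o - 4592459)*(4074907 + t) = ((3 + 103509*I) - 4592459)*(4074907 + 3703396) = (-4592456 + 103509*I)*7778303 = -35721514282168 + 805124365227*I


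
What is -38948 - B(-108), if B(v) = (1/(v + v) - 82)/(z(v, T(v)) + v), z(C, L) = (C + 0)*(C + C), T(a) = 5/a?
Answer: -195344455247/5015520 ≈ -38948.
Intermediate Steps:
z(C, L) = 2*C² (z(C, L) = C*(2*C) = 2*C²)
B(v) = (-82 + 1/(2*v))/(v + 2*v²) (B(v) = (1/(v + v) - 82)/(2*v² + v) = (1/(2*v) - 82)/(v + 2*v²) = (-82 + 1/(2*v))/(v + 2*v²))
-38948 - B(-108) = -38948 - (1 - 164*(-108))/(2*(-108)²*(1 + 2*(-108))) = -38948 - (1 + 17712)/(2*11664*(1 - 216)) = -38948 - 17713/(2*11664*(-215)) = -38948 - (-1)*17713/(2*11664*215) = -38948 - 1*(-17713/5015520) = -38948 + 17713/5015520 = -195344455247/5015520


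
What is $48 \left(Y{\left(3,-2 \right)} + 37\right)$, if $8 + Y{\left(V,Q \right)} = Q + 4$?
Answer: $1488$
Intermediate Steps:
$Y{\left(V,Q \right)} = -4 + Q$ ($Y{\left(V,Q \right)} = -8 + \left(Q + 4\right) = -8 + \left(4 + Q\right) = -4 + Q$)
$48 \left(Y{\left(3,-2 \right)} + 37\right) = 48 \left(\left(-4 - 2\right) + 37\right) = 48 \left(-6 + 37\right) = 48 \cdot 31 = 1488$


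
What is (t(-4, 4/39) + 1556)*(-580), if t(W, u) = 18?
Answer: -912920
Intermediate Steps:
(t(-4, 4/39) + 1556)*(-580) = (18 + 1556)*(-580) = 1574*(-580) = -912920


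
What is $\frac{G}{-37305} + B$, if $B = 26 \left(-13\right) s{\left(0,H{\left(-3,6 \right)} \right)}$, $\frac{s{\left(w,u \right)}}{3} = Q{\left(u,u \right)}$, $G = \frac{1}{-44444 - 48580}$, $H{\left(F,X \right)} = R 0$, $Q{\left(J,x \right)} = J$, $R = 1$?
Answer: $\frac{1}{3470260320} \approx 2.8816 \cdot 10^{-10}$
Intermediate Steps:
$H{\left(F,X \right)} = 0$ ($H{\left(F,X \right)} = 1 \cdot 0 = 0$)
$G = - \frac{1}{93024}$ ($G = \frac{1}{-93024} = - \frac{1}{93024} \approx -1.075 \cdot 10^{-5}$)
$s{\left(w,u \right)} = 3 u$
$B = 0$ ($B = 26 \left(-13\right) 3 \cdot 0 = \left(-338\right) 0 = 0$)
$\frac{G}{-37305} + B = - \frac{1}{93024 \left(-37305\right)} + 0 = \left(- \frac{1}{93024}\right) \left(- \frac{1}{37305}\right) + 0 = \frac{1}{3470260320} + 0 = \frac{1}{3470260320}$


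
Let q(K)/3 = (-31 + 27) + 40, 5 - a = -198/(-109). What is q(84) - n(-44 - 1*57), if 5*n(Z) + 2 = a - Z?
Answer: 47722/545 ≈ 87.563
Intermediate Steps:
a = 347/109 (a = 5 - (-198)/(-109) = 5 - (-198)*(-1)/109 = 5 - 1*198/109 = 5 - 198/109 = 347/109 ≈ 3.1835)
q(K) = 108 (q(K) = 3*((-31 + 27) + 40) = 3*(-4 + 40) = 3*36 = 108)
n(Z) = 129/545 - Z/5 (n(Z) = -⅖ + (347/109 - Z)/5 = -⅖ + (347/545 - Z/5) = 129/545 - Z/5)
q(84) - n(-44 - 1*57) = 108 - (129/545 - (-44 - 1*57)/5) = 108 - (129/545 - (-44 - 57)/5) = 108 - (129/545 - ⅕*(-101)) = 108 - (129/545 + 101/5) = 108 - 1*11138/545 = 108 - 11138/545 = 47722/545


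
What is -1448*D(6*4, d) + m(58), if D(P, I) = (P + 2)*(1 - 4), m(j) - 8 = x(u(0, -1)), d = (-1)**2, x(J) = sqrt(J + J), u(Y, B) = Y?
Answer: 112952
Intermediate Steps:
x(J) = sqrt(2)*sqrt(J) (x(J) = sqrt(2*J) = sqrt(2)*sqrt(J))
d = 1
m(j) = 8 (m(j) = 8 + sqrt(2)*sqrt(0) = 8 + sqrt(2)*0 = 8 + 0 = 8)
D(P, I) = -6 - 3*P (D(P, I) = (2 + P)*(-3) = -6 - 3*P)
-1448*D(6*4, d) + m(58) = -1448*(-6 - 18*4) + 8 = -1448*(-6 - 3*24) + 8 = -1448*(-6 - 72) + 8 = -1448*(-78) + 8 = 112944 + 8 = 112952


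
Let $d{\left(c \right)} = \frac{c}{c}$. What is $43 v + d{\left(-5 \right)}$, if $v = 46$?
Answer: $1979$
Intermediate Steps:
$d{\left(c \right)} = 1$
$43 v + d{\left(-5 \right)} = 43 \cdot 46 + 1 = 1978 + 1 = 1979$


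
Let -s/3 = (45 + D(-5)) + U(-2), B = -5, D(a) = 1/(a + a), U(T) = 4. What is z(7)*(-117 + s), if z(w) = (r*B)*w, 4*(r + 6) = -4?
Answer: -129213/2 ≈ -64607.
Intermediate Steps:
r = -7 (r = -6 + (¼)*(-4) = -6 - 1 = -7)
D(a) = 1/(2*a)
s = -1467/10 (s = -3*((45 + (½)/(-5)) + 4) = -3*((45 + (½)*(-⅕)) + 4) = -3*((45 - ⅒) + 4) = -3*(449/10 + 4) = -3*489/10 = -1467/10 ≈ -146.70)
z(w) = 35*w (z(w) = (-7*(-5))*w = 35*w)
z(7)*(-117 + s) = (35*7)*(-117 - 1467/10) = 245*(-2637/10) = -129213/2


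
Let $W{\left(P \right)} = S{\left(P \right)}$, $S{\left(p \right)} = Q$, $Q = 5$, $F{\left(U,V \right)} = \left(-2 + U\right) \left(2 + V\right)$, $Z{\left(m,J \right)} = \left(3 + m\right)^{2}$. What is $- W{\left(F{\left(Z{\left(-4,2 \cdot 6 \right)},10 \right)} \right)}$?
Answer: $-5$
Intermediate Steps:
$S{\left(p \right)} = 5$
$W{\left(P \right)} = 5$
$- W{\left(F{\left(Z{\left(-4,2 \cdot 6 \right)},10 \right)} \right)} = \left(-1\right) 5 = -5$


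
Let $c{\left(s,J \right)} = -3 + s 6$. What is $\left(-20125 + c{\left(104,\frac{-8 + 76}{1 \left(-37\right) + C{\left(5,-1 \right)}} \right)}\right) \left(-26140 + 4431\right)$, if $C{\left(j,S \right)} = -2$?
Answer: $423412336$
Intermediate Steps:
$c{\left(s,J \right)} = -3 + 6 s$
$\left(-20125 + c{\left(104,\frac{-8 + 76}{1 \left(-37\right) + C{\left(5,-1 \right)}} \right)}\right) \left(-26140 + 4431\right) = \left(-20125 + \left(-3 + 6 \cdot 104\right)\right) \left(-26140 + 4431\right) = \left(-20125 + \left(-3 + 624\right)\right) \left(-21709\right) = \left(-20125 + 621\right) \left(-21709\right) = \left(-19504\right) \left(-21709\right) = 423412336$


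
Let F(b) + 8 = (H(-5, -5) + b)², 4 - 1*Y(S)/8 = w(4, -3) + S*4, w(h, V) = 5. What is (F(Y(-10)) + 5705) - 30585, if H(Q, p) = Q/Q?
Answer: 73081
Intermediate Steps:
H(Q, p) = 1
Y(S) = -8 - 32*S (Y(S) = 32 - 8*(5 + S*4) = 32 - 8*(5 + 4*S) = 32 + (-40 - 32*S) = -8 - 32*S)
F(b) = -8 + (1 + b)²
(F(Y(-10)) + 5705) - 30585 = ((-8 + (1 + (-8 - 32*(-10)))²) + 5705) - 30585 = ((-8 + (1 + (-8 + 320))²) + 5705) - 30585 = ((-8 + (1 + 312)²) + 5705) - 30585 = ((-8 + 313²) + 5705) - 30585 = ((-8 + 97969) + 5705) - 30585 = (97961 + 5705) - 30585 = 103666 - 30585 = 73081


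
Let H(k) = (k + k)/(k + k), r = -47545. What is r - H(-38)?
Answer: -47546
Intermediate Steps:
H(k) = 1 (H(k) = (2*k)/((2*k)) = (2*k)*(1/(2*k)) = 1)
r - H(-38) = -47545 - 1*1 = -47545 - 1 = -47546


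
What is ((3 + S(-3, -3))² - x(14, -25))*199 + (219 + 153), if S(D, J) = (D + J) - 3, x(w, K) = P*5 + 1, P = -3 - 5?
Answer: 15297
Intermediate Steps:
P = -8
x(w, K) = -39 (x(w, K) = -8*5 + 1 = -40 + 1 = -39)
S(D, J) = -3 + D + J
((3 + S(-3, -3))² - x(14, -25))*199 + (219 + 153) = ((3 + (-3 - 3 - 3))² - 1*(-39))*199 + (219 + 153) = ((3 - 9)² + 39)*199 + 372 = ((-6)² + 39)*199 + 372 = (36 + 39)*199 + 372 = 75*199 + 372 = 14925 + 372 = 15297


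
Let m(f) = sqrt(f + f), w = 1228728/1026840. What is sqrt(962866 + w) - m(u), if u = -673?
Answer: sqrt(1762582540604495)/42785 - I*sqrt(1346) ≈ 981.26 - 36.688*I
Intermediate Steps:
w = 51197/42785 (w = 1228728*(1/1026840) = 51197/42785 ≈ 1.1966)
m(f) = sqrt(2)*sqrt(f) (m(f) = sqrt(2*f) = sqrt(2)*sqrt(f))
sqrt(962866 + w) - m(u) = sqrt(962866 + 51197/42785) - sqrt(2)*sqrt(-673) = sqrt(41196273007/42785) - sqrt(2)*I*sqrt(673) = sqrt(1762582540604495)/42785 - I*sqrt(1346)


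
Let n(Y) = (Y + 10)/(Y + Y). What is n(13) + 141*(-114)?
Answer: -417901/26 ≈ -16073.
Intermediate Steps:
n(Y) = (10 + Y)/(2*Y) (n(Y) = (10 + Y)/((2*Y)) = (10 + Y)*(1/(2*Y)) = (10 + Y)/(2*Y))
n(13) + 141*(-114) = (½)*(10 + 13)/13 + 141*(-114) = (½)*(1/13)*23 - 16074 = 23/26 - 16074 = -417901/26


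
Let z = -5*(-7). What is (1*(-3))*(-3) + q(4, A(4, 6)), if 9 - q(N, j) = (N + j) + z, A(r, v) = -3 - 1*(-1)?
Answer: -19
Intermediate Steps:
A(r, v) = -2 (A(r, v) = -3 + 1 = -2)
z = 35
q(N, j) = -26 - N - j (q(N, j) = 9 - ((N + j) + 35) = 9 - (35 + N + j) = 9 + (-35 - N - j) = -26 - N - j)
(1*(-3))*(-3) + q(4, A(4, 6)) = (1*(-3))*(-3) + (-26 - 1*4 - 1*(-2)) = -3*(-3) + (-26 - 4 + 2) = 9 - 28 = -19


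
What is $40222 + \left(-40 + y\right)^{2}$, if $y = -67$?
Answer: $51671$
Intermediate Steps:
$40222 + \left(-40 + y\right)^{2} = 40222 + \left(-40 - 67\right)^{2} = 40222 + \left(-107\right)^{2} = 40222 + 11449 = 51671$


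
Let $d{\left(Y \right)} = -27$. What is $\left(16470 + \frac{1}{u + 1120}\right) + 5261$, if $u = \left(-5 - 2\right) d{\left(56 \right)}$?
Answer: $\frac{28445880}{1309} \approx 21731.0$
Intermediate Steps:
$u = 189$ ($u = \left(-5 - 2\right) \left(-27\right) = \left(-7\right) \left(-27\right) = 189$)
$\left(16470 + \frac{1}{u + 1120}\right) + 5261 = \left(16470 + \frac{1}{189 + 1120}\right) + 5261 = \left(16470 + \frac{1}{1309}\right) + 5261 = \frac{21559231}{1309} + 5261 = \frac{28445880}{1309}$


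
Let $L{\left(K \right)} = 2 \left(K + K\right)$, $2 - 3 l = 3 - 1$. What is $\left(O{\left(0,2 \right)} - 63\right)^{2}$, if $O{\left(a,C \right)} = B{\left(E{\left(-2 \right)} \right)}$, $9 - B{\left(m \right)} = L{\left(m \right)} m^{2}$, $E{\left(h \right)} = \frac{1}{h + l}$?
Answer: $\frac{11449}{4} \approx 2862.3$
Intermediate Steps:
$l = 0$ ($l = \frac{2}{3} - \frac{3 - 1}{3} = \frac{2}{3} - \frac{2}{3} = 0$)
$L{\left(K \right)} = 4 K$ ($L{\left(K \right)} = 2 \cdot 2 K = 4 K$)
$E{\left(h \right)} = \frac{1}{h}$ ($E{\left(h \right)} = \frac{1}{h + 0} = \frac{1}{h}$)
$B{\left(m \right)} = 9 - 4 m^{3}$ ($B{\left(m \right)} = 9 - 4 m m^{2} = 9 - 4 m^{3}$)
$O{\left(a,C \right)} = \frac{19}{2}$ ($O{\left(a,C \right)} = 9 - 4 \left(\frac{1}{-2}\right)^{3} = 9 - 4 \left(- \frac{1}{2}\right)^{3} = 9 - - \frac{1}{2} = 9 + \frac{1}{2} = \frac{19}{2}$)
$\left(O{\left(0,2 \right)} - 63\right)^{2} = \left(\frac{19}{2} - 63\right)^{2} = \left(- \frac{107}{2}\right)^{2} = \frac{11449}{4}$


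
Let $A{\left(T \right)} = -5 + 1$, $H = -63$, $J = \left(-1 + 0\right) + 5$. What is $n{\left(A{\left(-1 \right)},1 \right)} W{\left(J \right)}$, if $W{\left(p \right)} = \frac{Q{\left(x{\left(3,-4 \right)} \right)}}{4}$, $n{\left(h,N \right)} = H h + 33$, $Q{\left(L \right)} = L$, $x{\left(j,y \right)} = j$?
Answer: $\frac{855}{4} \approx 213.75$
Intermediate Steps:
$J = 4$ ($J = -1 + 5 = 4$)
$A{\left(T \right)} = -4$
$n{\left(h,N \right)} = 33 - 63 h$ ($n{\left(h,N \right)} = - 63 h + 33 = 33 - 63 h$)
$W{\left(p \right)} = \frac{3}{4}$
$n{\left(A{\left(-1 \right)},1 \right)} W{\left(J \right)} = \left(33 - -252\right) \frac{3}{4} = \left(33 + 252\right) \frac{3}{4} = 285 \cdot \frac{3}{4} = \frac{855}{4}$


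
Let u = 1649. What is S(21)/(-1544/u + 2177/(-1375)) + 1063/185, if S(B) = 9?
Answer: 765868208/352293835 ≈ 2.1739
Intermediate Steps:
S(21)/(-1544/u + 2177/(-1375)) + 1063/185 = 9/(-1544/1649 + 2177/(-1375)) + 1063/185 = 9/(-1544*1/1649 + 2177*(-1/1375)) + 1063*(1/185) = 9/(-1544/1649 - 2177/1375) + 1063/185 = 9/(-5712873/2267375) + 1063/185 = 9*(-2267375/5712873) + 1063/185 = -6802125/1904291 + 1063/185 = 765868208/352293835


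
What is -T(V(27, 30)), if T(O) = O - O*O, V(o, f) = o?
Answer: 702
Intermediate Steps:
T(O) = O - O²
-T(V(27, 30)) = -27*(1 - 1*27) = -27*(1 - 27) = -27*(-26) = -1*(-702) = 702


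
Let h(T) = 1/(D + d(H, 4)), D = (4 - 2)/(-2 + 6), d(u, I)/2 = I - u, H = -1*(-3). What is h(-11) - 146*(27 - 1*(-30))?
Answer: -41608/5 ≈ -8321.6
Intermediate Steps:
H = 3
d(u, I) = -2*u + 2*I (d(u, I) = 2*(I - u) = -2*u + 2*I)
D = ½ (D = 2/4 = 2*(¼) = ½ ≈ 0.50000)
h(T) = ⅖ (h(T) = 1/(½ + (-2*3 + 2*4)) = 1/(½ + (-6 + 8)) = 1/(½ + 2) = 1/(5/2) = ⅖)
h(-11) - 146*(27 - 1*(-30)) = ⅖ - 146*(27 - 1*(-30)) = ⅖ - 146*(27 + 30) = ⅖ - 146*57 = ⅖ - 8322 = -41608/5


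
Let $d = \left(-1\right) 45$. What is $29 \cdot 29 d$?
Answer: $-37845$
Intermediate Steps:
$d = -45$
$29 \cdot 29 d = 29 \cdot 29 \left(-45\right) = 841 \left(-45\right) = -37845$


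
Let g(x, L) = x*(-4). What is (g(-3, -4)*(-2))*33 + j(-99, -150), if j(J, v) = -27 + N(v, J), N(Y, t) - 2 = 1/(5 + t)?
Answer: -76799/94 ≈ -817.01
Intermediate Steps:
g(x, L) = -4*x
N(Y, t) = 2 + 1/(5 + t)
j(J, v) = -27 + (11 + 2*J)/(5 + J)
(g(-3, -4)*(-2))*33 + j(-99, -150) = (-4*(-3)*(-2))*33 + (-124 - 25*(-99))/(5 - 99) = (12*(-2))*33 + (-124 + 2475)/(-94) = -24*33 - 1/94*2351 = -792 - 2351/94 = -76799/94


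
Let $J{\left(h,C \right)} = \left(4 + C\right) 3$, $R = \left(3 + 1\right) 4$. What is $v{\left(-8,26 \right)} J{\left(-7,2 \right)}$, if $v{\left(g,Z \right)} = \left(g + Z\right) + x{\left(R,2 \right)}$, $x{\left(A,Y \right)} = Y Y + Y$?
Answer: $432$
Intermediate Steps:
$R = 16$ ($R = 4 \cdot 4 = 16$)
$J{\left(h,C \right)} = 12 + 3 C$
$x{\left(A,Y \right)} = Y + Y^{2}$ ($x{\left(A,Y \right)} = Y^{2} + Y = Y + Y^{2}$)
$v{\left(g,Z \right)} = 6 + Z + g$ ($v{\left(g,Z \right)} = \left(g + Z\right) + 2 \left(1 + 2\right) = \left(Z + g\right) + 2 \cdot 3 = \left(Z + g\right) + 6 = 6 + Z + g$)
$v{\left(-8,26 \right)} J{\left(-7,2 \right)} = \left(6 + 26 - 8\right) \left(12 + 3 \cdot 2\right) = 24 \left(12 + 6\right) = 24 \cdot 18 = 432$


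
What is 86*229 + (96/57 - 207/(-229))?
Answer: 85699855/4351 ≈ 19697.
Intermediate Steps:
86*229 + (96/57 - 207/(-229)) = 19694 + (96*(1/57) - 207*(-1/229)) = 19694 + (32/19 + 207/229) = 19694 + 11261/4351 = 85699855/4351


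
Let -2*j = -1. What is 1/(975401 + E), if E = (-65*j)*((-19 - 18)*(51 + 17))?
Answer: 1/1057171 ≈ 9.4592e-7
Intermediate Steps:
j = ½ (j = -½*(-1) = ½ ≈ 0.50000)
E = 81770 (E = (-65*½)*((-19 - 18)*(51 + 17)) = -(-2405)*68/2 = -65/2*(-2516) = 81770)
1/(975401 + E) = 1/(975401 + 81770) = 1/1057171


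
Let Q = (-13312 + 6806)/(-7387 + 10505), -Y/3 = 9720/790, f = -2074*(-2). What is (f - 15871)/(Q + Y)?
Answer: 1443816403/4803031 ≈ 300.61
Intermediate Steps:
f = 4148
Y = -2916/79 (Y = -29160/790 = -3*972/79 = -2916/79 ≈ -36.911)
Q = -3253/1559 (Q = -6506/3118 = -6506*1/3118 = -3253/1559 ≈ -2.0866)
(f - 15871)/(Q + Y) = (4148 - 15871)/(-3253/1559 - 2916/79) = -11723/(-4803031/123161) = -11723*(-123161/4803031) = 1443816403/4803031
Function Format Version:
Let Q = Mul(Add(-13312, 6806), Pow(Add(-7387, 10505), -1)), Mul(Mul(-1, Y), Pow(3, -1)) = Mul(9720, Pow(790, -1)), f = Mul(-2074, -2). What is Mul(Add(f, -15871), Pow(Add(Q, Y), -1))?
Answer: Rational(1443816403, 4803031) ≈ 300.61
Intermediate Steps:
f = 4148
Y = Rational(-2916, 79) (Y = Mul(-3, Mul(9720, Pow(790, -1))) = Mul(-3, Mul(9720, Rational(1, 790))) = Mul(-3, Rational(972, 79)) = Rational(-2916, 79) ≈ -36.911)
Q = Rational(-3253, 1559) (Q = Mul(-6506, Pow(3118, -1)) = Mul(-6506, Rational(1, 3118)) = Rational(-3253, 1559) ≈ -2.0866)
Mul(Add(f, -15871), Pow(Add(Q, Y), -1)) = Mul(Add(4148, -15871), Pow(Add(Rational(-3253, 1559), Rational(-2916, 79)), -1)) = Mul(-11723, Pow(Rational(-4803031, 123161), -1)) = Mul(-11723, Rational(-123161, 4803031)) = Rational(1443816403, 4803031)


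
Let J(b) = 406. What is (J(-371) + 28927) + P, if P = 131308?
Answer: 160641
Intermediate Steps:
(J(-371) + 28927) + P = (406 + 28927) + 131308 = 29333 + 131308 = 160641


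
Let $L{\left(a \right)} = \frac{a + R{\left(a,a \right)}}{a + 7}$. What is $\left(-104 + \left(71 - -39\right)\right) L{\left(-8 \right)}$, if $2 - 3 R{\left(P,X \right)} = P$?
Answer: $28$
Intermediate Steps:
$R{\left(P,X \right)} = \frac{2}{3} - \frac{P}{3}$
$L{\left(a \right)} = \frac{\frac{2}{3} + \frac{2 a}{3}}{7 + a}$ ($L{\left(a \right)} = \frac{a - \left(- \frac{2}{3} + \frac{a}{3}\right)}{a + 7} = \frac{\frac{2}{3} + \frac{2 a}{3}}{7 + a}$)
$\left(-104 + \left(71 - -39\right)\right) L{\left(-8 \right)} = \left(-104 + \left(71 - -39\right)\right) \frac{2 \left(1 - 8\right)}{3 \left(7 - 8\right)} = \left(-104 + \left(71 + 39\right)\right) \frac{2}{3} \frac{1}{-1} \left(-7\right) = \left(-104 + 110\right) \frac{2}{3} \left(-1\right) \left(-7\right) = 6 \cdot \frac{14}{3} = 28$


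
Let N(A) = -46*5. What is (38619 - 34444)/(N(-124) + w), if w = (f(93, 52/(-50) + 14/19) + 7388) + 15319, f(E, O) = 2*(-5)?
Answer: 4175/22467 ≈ 0.18583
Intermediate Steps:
N(A) = -230
f(E, O) = -10
w = 22697 (w = (-10 + 7388) + 15319 = 7378 + 15319 = 22697)
(38619 - 34444)/(N(-124) + w) = (38619 - 34444)/(-230 + 22697) = 4175/22467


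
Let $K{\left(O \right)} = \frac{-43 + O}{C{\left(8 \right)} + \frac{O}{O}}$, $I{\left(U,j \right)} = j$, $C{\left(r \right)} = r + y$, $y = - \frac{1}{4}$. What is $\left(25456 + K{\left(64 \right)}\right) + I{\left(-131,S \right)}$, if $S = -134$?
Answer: $\frac{126622}{5} \approx 25324.0$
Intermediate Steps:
$y = - \frac{1}{4}$ ($y = \left(-1\right) \frac{1}{4} = - \frac{1}{4} \approx -0.25$)
$C{\left(r \right)} = - \frac{1}{4} + r$ ($C{\left(r \right)} = r - \frac{1}{4} = - \frac{1}{4} + r$)
$K{\left(O \right)} = - \frac{172}{35} + \frac{4 O}{35}$ ($K{\left(O \right)} = \frac{-43 + O}{\left(- \frac{1}{4} + 8\right) + \frac{O}{O}} = \frac{-43 + O}{\frac{31}{4} + 1} = \frac{-43 + O}{\frac{35}{4}} = \left(-43 + O\right) \frac{4}{35} = - \frac{172}{35} + \frac{4 O}{35}$)
$\left(25456 + K{\left(64 \right)}\right) + I{\left(-131,S \right)} = \left(25456 + \left(- \frac{172}{35} + \frac{4}{35} \cdot 64\right)\right) - 134 = \left(25456 + \left(- \frac{172}{35} + \frac{256}{35}\right)\right) - 134 = \left(25456 + \frac{12}{5}\right) - 134 = \frac{127292}{5} - 134 = \frac{126622}{5}$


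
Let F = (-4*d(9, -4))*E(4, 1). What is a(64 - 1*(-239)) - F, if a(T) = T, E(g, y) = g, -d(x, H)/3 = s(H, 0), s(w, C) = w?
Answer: 495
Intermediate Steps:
d(x, H) = -3*H
F = -192 (F = -(-12)*(-4)*4 = -4*12*4 = -48*4 = -192)
a(64 - 1*(-239)) - F = (64 - 1*(-239)) - 1*(-192) = (64 + 239) + 192 = 303 + 192 = 495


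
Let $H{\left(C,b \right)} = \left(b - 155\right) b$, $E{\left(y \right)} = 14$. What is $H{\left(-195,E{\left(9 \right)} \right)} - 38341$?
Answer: $-40315$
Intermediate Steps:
$H{\left(C,b \right)} = b \left(-155 + b\right)$ ($H{\left(C,b \right)} = \left(-155 + b\right) b = b \left(-155 + b\right)$)
$H{\left(-195,E{\left(9 \right)} \right)} - 38341 = 14 \left(-155 + 14\right) - 38341 = 14 \left(-141\right) - 38341 = -1974 - 38341 = -40315$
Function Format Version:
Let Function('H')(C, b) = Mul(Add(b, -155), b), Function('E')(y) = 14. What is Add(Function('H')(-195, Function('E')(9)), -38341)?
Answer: -40315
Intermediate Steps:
Function('H')(C, b) = Mul(b, Add(-155, b)) (Function('H')(C, b) = Mul(Add(-155, b), b) = Mul(b, Add(-155, b)))
Add(Function('H')(-195, Function('E')(9)), -38341) = Add(Mul(14, Add(-155, 14)), -38341) = Add(Mul(14, -141), -38341) = Add(-1974, -38341) = -40315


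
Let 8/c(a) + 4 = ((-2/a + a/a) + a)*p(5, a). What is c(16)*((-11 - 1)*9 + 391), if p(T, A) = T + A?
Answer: 18112/2803 ≈ 6.4616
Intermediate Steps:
p(T, A) = A + T
c(a) = 8/(-4 + (5 + a)*(1 + a - 2/a)) (c(a) = 8/(-4 + ((-2/a + a/a) + a)*(a + 5)) = 8/(-4 + ((-2/a + 1) + a)*(5 + a)) = 8/(-4 + ((1 - 2/a) + a)*(5 + a)) = 8/(-4 + (1 + a - 2/a)*(5 + a)) = 8/(-4 + (5 + a)*(1 + a - 2/a)))
c(16)*((-11 - 1)*9 + 391) = (8*16/(-10 + 16³ - 1*16 + 6*16²))*((-11 - 1)*9 + 391) = (8*16/(-10 + 4096 - 16 + 6*256))*(-12*9 + 391) = (8*16/(-10 + 4096 - 16 + 1536))*(-108 + 391) = (8*16/5606)*283 = (8*16*(1/5606))*283 = (64/2803)*283 = 18112/2803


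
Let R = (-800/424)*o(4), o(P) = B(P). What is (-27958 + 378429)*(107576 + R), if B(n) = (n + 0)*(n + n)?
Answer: 1997098712488/53 ≈ 3.7681e+10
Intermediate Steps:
B(n) = 2*n² (B(n) = n*(2*n) = 2*n²)
o(P) = 2*P²
R = -3200/53 (R = (-800/424)*(2*4²) = (-800*1/424)*(2*16) = -100/53*32 = -3200/53 ≈ -60.377)
(-27958 + 378429)*(107576 + R) = (-27958 + 378429)*(107576 - 3200/53) = 350471*(5698328/53) = 1997098712488/53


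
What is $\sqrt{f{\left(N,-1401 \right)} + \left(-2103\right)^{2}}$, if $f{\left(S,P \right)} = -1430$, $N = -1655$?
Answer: $\sqrt{4421179} \approx 2102.7$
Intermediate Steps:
$\sqrt{f{\left(N,-1401 \right)} + \left(-2103\right)^{2}} = \sqrt{-1430 + \left(-2103\right)^{2}} = \sqrt{-1430 + 4422609} = \sqrt{4421179}$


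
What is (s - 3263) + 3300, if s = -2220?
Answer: -2183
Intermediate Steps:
(s - 3263) + 3300 = (-2220 - 3263) + 3300 = -5483 + 3300 = -2183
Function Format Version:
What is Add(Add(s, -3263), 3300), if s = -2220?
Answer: -2183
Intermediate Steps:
Add(Add(s, -3263), 3300) = Add(Add(-2220, -3263), 3300) = Add(-5483, 3300) = -2183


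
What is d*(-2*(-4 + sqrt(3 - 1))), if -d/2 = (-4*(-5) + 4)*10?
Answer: -3840 + 960*sqrt(2) ≈ -2482.4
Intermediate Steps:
d = -480 (d = -2*(-4*(-5) + 4)*10 = -2*(20 + 4)*10 = -48*10 = -2*240 = -480)
d*(-2*(-4 + sqrt(3 - 1))) = -(-960)*(-4 + sqrt(3 - 1)) = -(-960)*(-4 + sqrt(2)) = -480*(8 - 2*sqrt(2)) = -3840 + 960*sqrt(2)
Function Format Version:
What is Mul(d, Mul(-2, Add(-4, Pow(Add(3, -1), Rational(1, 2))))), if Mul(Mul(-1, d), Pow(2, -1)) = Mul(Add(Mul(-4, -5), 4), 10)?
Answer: Add(-3840, Mul(960, Pow(2, Rational(1, 2)))) ≈ -2482.4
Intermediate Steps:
d = -480 (d = Mul(-2, Mul(Add(Mul(-4, -5), 4), 10)) = Mul(-2, Mul(Add(20, 4), 10)) = Mul(-2, Mul(24, 10)) = Mul(-2, 240) = -480)
Mul(d, Mul(-2, Add(-4, Pow(Add(3, -1), Rational(1, 2))))) = Mul(-480, Mul(-2, Add(-4, Pow(Add(3, -1), Rational(1, 2))))) = Mul(-480, Mul(-2, Add(-4, Pow(2, Rational(1, 2))))) = Mul(-480, Add(8, Mul(-2, Pow(2, Rational(1, 2))))) = Add(-3840, Mul(960, Pow(2, Rational(1, 2))))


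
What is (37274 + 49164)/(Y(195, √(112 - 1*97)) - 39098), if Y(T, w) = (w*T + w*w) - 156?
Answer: -1695870341/769564373 - 8427705*√15/769564373 ≈ -2.2461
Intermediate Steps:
Y(T, w) = -156 + w² + T*w (Y(T, w) = (T*w + w²) - 156 = (w² + T*w) - 156 = -156 + w² + T*w)
(37274 + 49164)/(Y(195, √(112 - 1*97)) - 39098) = (37274 + 49164)/((-156 + (√(112 - 1*97))² + 195*√(112 - 1*97)) - 39098) = 86438/((-156 + (√(112 - 97))² + 195*√(112 - 97)) - 39098) = 86438/((-156 + (√15)² + 195*√15) - 39098) = 86438/((-156 + 15 + 195*√15) - 39098) = 86438/((-141 + 195*√15) - 39098) = 86438/(-39239 + 195*√15)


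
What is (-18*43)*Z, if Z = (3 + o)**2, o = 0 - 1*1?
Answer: -3096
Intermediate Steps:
o = -1 (o = 0 - 1 = -1)
Z = 4 (Z = (3 - 1)**2 = 2**2 = 4)
(-18*43)*Z = -18*43*4 = -774*4 = -3096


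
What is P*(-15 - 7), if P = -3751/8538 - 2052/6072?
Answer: 1679002/98187 ≈ 17.100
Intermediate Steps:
P = -839501/1080057 (P = -3751*1/8538 - 2052*1/6072 = -3751/8538 - 171/506 = -839501/1080057 ≈ -0.77728)
P*(-15 - 7) = -839501*(-15 - 7)/1080057 = -839501/1080057*(-22) = 1679002/98187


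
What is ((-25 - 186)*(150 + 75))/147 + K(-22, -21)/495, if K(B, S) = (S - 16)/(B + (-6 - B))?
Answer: -46998437/145530 ≈ -322.95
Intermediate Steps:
K(B, S) = 8/3 - S/6 (K(B, S) = (-16 + S)/(-6) = (-16 + S)*(-⅙) = 8/3 - S/6)
((-25 - 186)*(150 + 75))/147 + K(-22, -21)/495 = ((-25 - 186)*(150 + 75))/147 + (8/3 - ⅙*(-21))/495 = -211*225*(1/147) + (8/3 + 7/2)*(1/495) = -47475*1/147 + (37/6)*(1/495) = -15825/49 + 37/2970 = -46998437/145530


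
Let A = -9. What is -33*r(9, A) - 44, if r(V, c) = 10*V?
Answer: -3014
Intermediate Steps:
-33*r(9, A) - 44 = -330*9 - 44 = -33*90 - 44 = -2970 - 44 = -3014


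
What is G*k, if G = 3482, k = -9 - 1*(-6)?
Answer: -10446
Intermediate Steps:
k = -3 (k = -9 + 6 = -3)
G*k = 3482*(-3) = -10446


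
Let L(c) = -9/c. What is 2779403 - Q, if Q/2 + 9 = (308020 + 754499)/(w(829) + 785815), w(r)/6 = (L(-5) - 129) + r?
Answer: 10979060870119/3950129 ≈ 2.7794e+6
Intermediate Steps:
w(r) = -3816/5 + 6*r (w(r) = 6*((-9/(-5) - 129) + r) = 6*((-9*(-⅕) - 129) + r) = 6*((9/5 - 129) + r) = 6*(-636/5 + r) = -3816/5 + 6*r)
Q = -60477132/3950129 (Q = -18 + 2*((308020 + 754499)/((-3816/5 + 6*829) + 785815)) = -18 + 2*(1062519/((-3816/5 + 4974) + 785815)) = -18 + 2*(1062519/(21054/5 + 785815)) = -18 + 2*(1062519/(3950129/5)) = -18 + 2*(1062519*(5/3950129)) = -18 + 2*(5312595/3950129) = -18 + 10625190/3950129 = -60477132/3950129 ≈ -15.310)
2779403 - Q = 2779403 - 1*(-60477132/3950129) = 2779403 + 60477132/3950129 = 10979060870119/3950129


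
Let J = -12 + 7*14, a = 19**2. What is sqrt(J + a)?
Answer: sqrt(447) ≈ 21.142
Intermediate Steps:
a = 361
J = 86 (J = -12 + 98 = 86)
sqrt(J + a) = sqrt(86 + 361) = sqrt(447)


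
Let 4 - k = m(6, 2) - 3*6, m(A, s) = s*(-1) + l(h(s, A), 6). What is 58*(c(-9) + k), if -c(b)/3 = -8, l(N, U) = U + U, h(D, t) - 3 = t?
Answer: 2088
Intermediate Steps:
h(D, t) = 3 + t
l(N, U) = 2*U
c(b) = 24 (c(b) = -3*(-8) = 24)
m(A, s) = 12 - s (m(A, s) = s*(-1) + 2*6 = -s + 12 = 12 - s)
k = 12 (k = 4 - ((12 - 1*2) - 3*6) = 4 - ((12 - 2) - 18) = 4 - (10 - 18) = 4 - 1*(-8) = 4 + 8 = 12)
58*(c(-9) + k) = 58*(24 + 12) = 58*36 = 2088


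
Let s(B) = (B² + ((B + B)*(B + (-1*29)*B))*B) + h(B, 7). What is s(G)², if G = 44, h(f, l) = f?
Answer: 22736913768976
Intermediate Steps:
s(B) = B + B² - 56*B³ (s(B) = (B² + ((B + B)*(B + (-1*29)*B))*B) + B = (B² + ((2*B)*(B - 29*B))*B) + B = (B² + ((2*B)*(-28*B))*B) + B = (B² + (-56*B²)*B) + B = (B² - 56*B³) + B = B + B² - 56*B³)
s(G)² = (44*(1 + 44 - 56*44²))² = (44*(1 + 44 - 56*1936))² = (44*(1 + 44 - 108416))² = (44*(-108371))² = (-4768324)² = 22736913768976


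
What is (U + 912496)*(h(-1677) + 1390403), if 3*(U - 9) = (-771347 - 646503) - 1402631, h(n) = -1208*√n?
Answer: -115356175298/3 + 100222928*I*√1677/3 ≈ -3.8452e+10 + 1.3681e+9*I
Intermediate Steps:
U = -2820454/3 (U = 9 + ((-771347 - 646503) - 1402631)/3 = 9 + (-1417850 - 1402631)/3 = 9 + (⅓)*(-2820481) = 9 - 2820481/3 = -2820454/3 ≈ -9.4015e+5)
(U + 912496)*(h(-1677) + 1390403) = (-2820454/3 + 912496)*(-1208*I*√1677 + 1390403) = -82966*(-1208*I*√1677 + 1390403)/3 = -82966*(1390403 - 1208*I*√1677)/3 = -115356175298/3 + 100222928*I*√1677/3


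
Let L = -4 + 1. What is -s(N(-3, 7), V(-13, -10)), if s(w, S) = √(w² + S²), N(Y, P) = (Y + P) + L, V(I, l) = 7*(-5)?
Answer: -√1226 ≈ -35.014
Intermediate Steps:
L = -3
V(I, l) = -35
N(Y, P) = -3 + P + Y (N(Y, P) = (Y + P) - 3 = (P + Y) - 3 = -3 + P + Y)
s(w, S) = √(S² + w²)
-s(N(-3, 7), V(-13, -10)) = -√((-35)² + (-3 + 7 - 3)²) = -√(1225 + 1²) = -√(1225 + 1) = -√1226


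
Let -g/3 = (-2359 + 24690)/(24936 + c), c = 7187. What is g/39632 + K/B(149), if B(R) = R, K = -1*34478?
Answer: -43893908201765/189691711664 ≈ -231.40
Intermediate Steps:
K = -34478
g = -66993/32123 (g = -3*(-2359 + 24690)/(24936 + 7187) = -66993/32123 ≈ -2.0855)
g/39632 + K/B(149) = -66993/32123/39632 - 34478/149 = -66993/32123*1/39632 - 34478*1/149 = -66993/1273098736 - 34478/149 = -43893908201765/189691711664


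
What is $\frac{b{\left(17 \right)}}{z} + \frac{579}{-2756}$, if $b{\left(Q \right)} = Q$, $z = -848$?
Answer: $- \frac{2537}{11024} \approx -0.23013$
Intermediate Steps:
$\frac{b{\left(17 \right)}}{z} + \frac{579}{-2756} = \frac{17}{-848} + \frac{579}{-2756} = 17 \left(- \frac{1}{848}\right) + 579 \left(- \frac{1}{2756}\right) = - \frac{17}{848} - \frac{579}{2756} = - \frac{2537}{11024}$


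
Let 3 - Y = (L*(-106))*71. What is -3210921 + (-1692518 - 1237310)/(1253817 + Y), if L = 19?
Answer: -2242531167761/698407 ≈ -3.2109e+6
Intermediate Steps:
Y = 142997 (Y = 3 - 19*(-106)*71 = 3 - (-2014)*71 = 3 - 1*(-142994) = 3 + 142994 = 142997)
-3210921 + (-1692518 - 1237310)/(1253817 + Y) = -3210921 + (-1692518 - 1237310)/(1253817 + 142997) = -3210921 - 2929828/1396814 = -3210921 - 2929828*1/1396814 = -3210921 - 1464914/698407 = -2242531167761/698407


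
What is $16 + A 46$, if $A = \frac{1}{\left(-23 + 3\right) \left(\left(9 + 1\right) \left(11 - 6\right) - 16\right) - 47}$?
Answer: $\frac{11586}{727} \approx 15.937$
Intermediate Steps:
$A = - \frac{1}{727}$ ($A = \frac{1}{- 20 \left(10 \cdot 5 - 16\right) - 47} = \frac{1}{- 20 \left(50 - 16\right) - 47} = \frac{1}{\left(-20\right) 34 - 47} = \frac{1}{-680 - 47} = \frac{1}{-727} = - \frac{1}{727} \approx -0.0013755$)
$16 + A 46 = 16 - \frac{46}{727} = \frac{11586}{727}$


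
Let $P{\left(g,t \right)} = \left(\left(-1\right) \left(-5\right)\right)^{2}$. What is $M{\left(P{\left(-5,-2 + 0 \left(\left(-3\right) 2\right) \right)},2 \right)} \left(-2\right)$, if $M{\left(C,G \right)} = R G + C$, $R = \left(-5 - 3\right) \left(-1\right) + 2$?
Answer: $-90$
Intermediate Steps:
$R = 10$ ($R = \left(-8\right) \left(-1\right) + 2 = 8 + 2 = 10$)
$P{\left(g,t \right)} = 25$ ($P{\left(g,t \right)} = 5^{2} = 25$)
$M{\left(C,G \right)} = C + 10 G$ ($M{\left(C,G \right)} = 10 G + C = C + 10 G$)
$M{\left(P{\left(-5,-2 + 0 \left(\left(-3\right) 2\right) \right)},2 \right)} \left(-2\right) = \left(25 + 10 \cdot 2\right) \left(-2\right) = \left(25 + 20\right) \left(-2\right) = 45 \left(-2\right) = -90$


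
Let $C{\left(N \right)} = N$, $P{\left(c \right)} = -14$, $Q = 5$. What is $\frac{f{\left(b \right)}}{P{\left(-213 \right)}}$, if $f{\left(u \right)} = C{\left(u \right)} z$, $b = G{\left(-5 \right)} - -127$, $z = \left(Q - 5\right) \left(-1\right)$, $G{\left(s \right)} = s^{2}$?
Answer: $0$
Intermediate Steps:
$z = 0$ ($z = \left(5 - 5\right) \left(-1\right) = 0 \left(-1\right) = 0$)
$b = 152$ ($b = \left(-5\right)^{2} - -127 = 25 + 127 = 152$)
$f{\left(u \right)} = 0$ ($f{\left(u \right)} = u 0 = 0$)
$\frac{f{\left(b \right)}}{P{\left(-213 \right)}} = \frac{0}{-14} = 0 \left(- \frac{1}{14}\right) = 0$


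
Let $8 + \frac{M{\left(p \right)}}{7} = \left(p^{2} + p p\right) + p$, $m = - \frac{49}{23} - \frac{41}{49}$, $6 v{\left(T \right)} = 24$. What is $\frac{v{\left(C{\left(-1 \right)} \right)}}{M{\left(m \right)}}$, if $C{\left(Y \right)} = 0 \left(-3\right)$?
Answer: $\frac{181447}{2108738} \approx 0.086045$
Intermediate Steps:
$C{\left(Y \right)} = 0$
$v{\left(T \right)} = 4$ ($v{\left(T \right)} = \frac{1}{6} \cdot 24 = 4$)
$m = - \frac{3344}{1127}$ ($m = \left(-49\right) \frac{1}{23} - \frac{41}{49} = - \frac{49}{23} - \frac{41}{49} = - \frac{3344}{1127} \approx -2.9672$)
$M{\left(p \right)} = -56 + 7 p + 14 p^{2}$ ($M{\left(p \right)} = -56 + 7 \left(\left(p^{2} + p p\right) + p\right) = -56 + 7 \left(\left(p^{2} + p^{2}\right) + p\right) = -56 + 7 \left(2 p^{2} + p\right) = -56 + 7 \left(p + 2 p^{2}\right) = -56 + \left(7 p + 14 p^{2}\right) = -56 + 7 p + 14 p^{2}$)
$\frac{v{\left(C{\left(-1 \right)} \right)}}{M{\left(m \right)}} = \frac{4}{-56 + 7 \left(- \frac{3344}{1127}\right) + 14 \left(- \frac{3344}{1127}\right)^{2}} = \frac{4}{-56 - \frac{3344}{161} + 14 \cdot \frac{11182336}{1270129}} = \frac{4}{-56 - \frac{3344}{161} + \frac{22364672}{181447}} = \frac{4}{\frac{8434952}{181447}} = 4 \cdot \frac{181447}{8434952} = \frac{181447}{2108738}$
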